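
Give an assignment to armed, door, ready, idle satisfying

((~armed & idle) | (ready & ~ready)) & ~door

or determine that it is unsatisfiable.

armed=F; door=F; ready=T; idle=T

  (~armed & idle) | (ready & ~ready) = True
    ~armed & idle = True
      ~armed = True
    ready & ~ready = False
      ~ready = False
  ~door = True
Both conjuncts True, so the formula holds.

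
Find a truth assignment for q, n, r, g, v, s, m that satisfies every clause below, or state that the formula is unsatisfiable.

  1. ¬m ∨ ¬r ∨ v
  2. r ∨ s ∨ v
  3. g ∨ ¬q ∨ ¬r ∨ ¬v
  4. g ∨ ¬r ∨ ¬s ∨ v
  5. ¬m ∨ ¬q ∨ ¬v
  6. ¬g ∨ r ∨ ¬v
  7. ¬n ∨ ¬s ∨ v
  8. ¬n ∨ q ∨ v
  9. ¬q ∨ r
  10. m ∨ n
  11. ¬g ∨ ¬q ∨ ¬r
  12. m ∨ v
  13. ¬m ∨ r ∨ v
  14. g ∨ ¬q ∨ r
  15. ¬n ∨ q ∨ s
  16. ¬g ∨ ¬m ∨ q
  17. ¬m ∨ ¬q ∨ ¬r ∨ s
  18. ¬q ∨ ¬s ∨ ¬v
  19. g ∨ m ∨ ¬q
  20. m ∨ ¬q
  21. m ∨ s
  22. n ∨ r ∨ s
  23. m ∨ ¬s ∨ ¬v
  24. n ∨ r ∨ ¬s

Set q = False.
Set n = False.
  then (m ∨ n) forces m = True.
  then (¬g ∨ ¬m ∨ q) forces g = False.
Set r = True.
  then (¬m ∨ ¬r ∨ v) forces v = True.
Set s = False.
All clauses satisfied.

q = False, n = False, r = True, g = False, v = True, s = False, m = True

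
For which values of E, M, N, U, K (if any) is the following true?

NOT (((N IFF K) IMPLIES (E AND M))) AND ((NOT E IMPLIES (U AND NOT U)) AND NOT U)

E: True, M: False, N: True, U: False, K: True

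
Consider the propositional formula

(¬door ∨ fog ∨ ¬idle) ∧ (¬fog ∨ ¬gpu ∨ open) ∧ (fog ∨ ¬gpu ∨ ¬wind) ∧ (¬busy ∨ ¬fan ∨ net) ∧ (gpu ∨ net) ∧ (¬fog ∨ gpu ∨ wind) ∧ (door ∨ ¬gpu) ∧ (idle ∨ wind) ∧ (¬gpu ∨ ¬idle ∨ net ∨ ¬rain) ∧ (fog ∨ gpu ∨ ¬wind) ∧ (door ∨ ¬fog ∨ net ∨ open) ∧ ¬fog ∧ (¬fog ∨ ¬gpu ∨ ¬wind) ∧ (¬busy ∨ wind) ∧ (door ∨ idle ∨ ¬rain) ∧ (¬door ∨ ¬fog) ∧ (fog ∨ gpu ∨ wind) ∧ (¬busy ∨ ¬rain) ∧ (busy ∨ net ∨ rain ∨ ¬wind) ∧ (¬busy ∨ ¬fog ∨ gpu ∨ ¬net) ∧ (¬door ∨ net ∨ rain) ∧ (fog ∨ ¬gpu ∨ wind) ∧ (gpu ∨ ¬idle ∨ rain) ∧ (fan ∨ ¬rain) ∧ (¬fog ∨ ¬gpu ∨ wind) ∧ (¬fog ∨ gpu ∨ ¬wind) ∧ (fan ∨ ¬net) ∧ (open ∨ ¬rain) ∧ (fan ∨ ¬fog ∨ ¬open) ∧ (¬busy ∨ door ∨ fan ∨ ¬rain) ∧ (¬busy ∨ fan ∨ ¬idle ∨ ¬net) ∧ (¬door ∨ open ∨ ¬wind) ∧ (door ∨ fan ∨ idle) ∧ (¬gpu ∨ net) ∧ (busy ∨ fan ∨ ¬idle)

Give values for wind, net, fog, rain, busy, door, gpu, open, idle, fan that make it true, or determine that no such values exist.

Unsatisfiable — no assignment works.

Case wind = True:
  (¬fog) forces fog = False.
  (fog ∨ ¬gpu ∨ ¬wind) forces gpu = False.
  Clause (fog ∨ gpu ∨ ¬wind) is falsified — contradiction.
Case wind = False:
  (idle ∨ wind) forces idle = True.
  (¬fog) forces fog = False.
  (¬door ∨ fog ∨ ¬idle) forces door = False.
  (door ∨ ¬gpu) forces gpu = False.
  Clause (fog ∨ gpu ∨ wind) is falsified — contradiction.
Both cases fail, so the formula is unsatisfiable.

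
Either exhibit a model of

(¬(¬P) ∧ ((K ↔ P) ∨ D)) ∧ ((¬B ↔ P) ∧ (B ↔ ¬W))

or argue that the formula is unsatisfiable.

B: False; W: True; D: False; P: True; K: True

  ¬(¬P) ∧ ((K ↔ P) ∨ D) = True
    ¬(¬P) = True
      ¬P = False
    (K ↔ P) ∨ D = True
      K ↔ P = True
  (¬B ↔ P) ∧ (B ↔ ¬W) = True
    ¬B ↔ P = True
      ¬B = True
    B ↔ ¬W = True
      ¬W = False
Both conjuncts True, so the formula holds.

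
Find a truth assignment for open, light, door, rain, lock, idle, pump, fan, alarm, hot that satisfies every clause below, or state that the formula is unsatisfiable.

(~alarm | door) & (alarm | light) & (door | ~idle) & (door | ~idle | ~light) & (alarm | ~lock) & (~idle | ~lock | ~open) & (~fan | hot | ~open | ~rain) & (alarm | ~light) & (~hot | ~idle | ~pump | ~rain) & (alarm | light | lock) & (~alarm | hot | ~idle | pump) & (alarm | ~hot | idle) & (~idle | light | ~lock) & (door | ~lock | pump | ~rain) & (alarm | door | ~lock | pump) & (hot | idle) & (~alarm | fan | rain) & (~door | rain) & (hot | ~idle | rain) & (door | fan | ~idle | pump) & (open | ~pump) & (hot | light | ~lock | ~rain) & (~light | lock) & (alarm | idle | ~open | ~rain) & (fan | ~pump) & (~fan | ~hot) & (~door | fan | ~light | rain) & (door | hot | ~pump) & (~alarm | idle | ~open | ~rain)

Set open = False.
  then (open | ~pump) forces pump = False.
Set light = False.
  then (alarm | light) forces alarm = True.
  then (~alarm | door) forces door = True.
  then (~door | rain) forces rain = True.
Set lock = False.
Set idle = False.
  then (hot | idle) forces hot = True.
  then (~fan | ~hot) forces fan = False.
All clauses satisfied.

open=F; light=F; door=T; rain=T; lock=F; idle=F; pump=F; fan=F; alarm=T; hot=T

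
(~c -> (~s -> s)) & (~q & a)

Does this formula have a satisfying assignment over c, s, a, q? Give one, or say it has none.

c=T, s=T, a=T, q=F

  ~c -> (~s -> s) = True
    ~c = False
    ~s -> s = True
      ~s = False
  ~q & a = True
    ~q = True
Both conjuncts True, so the formula holds.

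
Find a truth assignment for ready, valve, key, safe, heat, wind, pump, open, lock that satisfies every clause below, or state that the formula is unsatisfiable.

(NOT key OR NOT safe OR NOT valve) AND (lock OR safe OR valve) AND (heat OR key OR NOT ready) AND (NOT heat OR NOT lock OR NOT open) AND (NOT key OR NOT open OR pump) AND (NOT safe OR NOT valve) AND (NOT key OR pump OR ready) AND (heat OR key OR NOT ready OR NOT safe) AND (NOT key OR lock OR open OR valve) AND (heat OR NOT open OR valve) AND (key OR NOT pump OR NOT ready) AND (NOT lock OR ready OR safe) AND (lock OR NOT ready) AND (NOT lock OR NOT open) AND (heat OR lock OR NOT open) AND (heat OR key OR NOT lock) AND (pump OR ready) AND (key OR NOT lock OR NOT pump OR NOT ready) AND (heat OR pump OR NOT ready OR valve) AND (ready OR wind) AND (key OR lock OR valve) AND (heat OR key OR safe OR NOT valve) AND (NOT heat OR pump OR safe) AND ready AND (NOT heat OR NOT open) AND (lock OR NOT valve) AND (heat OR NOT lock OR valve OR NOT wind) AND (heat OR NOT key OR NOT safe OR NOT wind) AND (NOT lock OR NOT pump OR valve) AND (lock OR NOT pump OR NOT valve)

ready: True, valve: True, key: True, safe: False, heat: False, wind: False, pump: True, open: False, lock: True

Unit clause (ready) forces ready = True.
In (lock OR NOT ready) only lock is left, so lock = True.
In (NOT lock OR NOT open) only NOT open is left, so open = False.
Set valve = True.
  then (NOT safe OR NOT valve) forces safe = False.
Try key = False:
  (heat OR key OR NOT ready) forces heat = True.
  (key OR NOT pump OR NOT ready) forces pump = False.
  clause (NOT heat OR pump OR safe) is falsified — backtrack.
So key = True.
Set heat = False.
Set wind = False.
Set pump = True.
All clauses satisfied.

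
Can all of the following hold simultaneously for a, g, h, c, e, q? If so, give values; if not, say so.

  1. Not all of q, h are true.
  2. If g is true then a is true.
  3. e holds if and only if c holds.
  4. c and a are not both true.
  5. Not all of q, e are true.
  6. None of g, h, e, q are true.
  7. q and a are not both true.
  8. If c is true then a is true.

a: False, g: False, h: False, c: False, e: False, q: False

  (1) {q, h}: 0/2 true — not all ✓
  (2) g=F ⇒ a: vacuous ✓
  (3) e=F, c=F — same ✓
  (4) c=F, a=F — not both ✓
  (5) {q, e}: 0/2 true — not all ✓
  (6) {g, h, e, q}: 0 true — none ✓
  (7) q=F, a=F — not both ✓
  (8) c=F ⇒ a: vacuous ✓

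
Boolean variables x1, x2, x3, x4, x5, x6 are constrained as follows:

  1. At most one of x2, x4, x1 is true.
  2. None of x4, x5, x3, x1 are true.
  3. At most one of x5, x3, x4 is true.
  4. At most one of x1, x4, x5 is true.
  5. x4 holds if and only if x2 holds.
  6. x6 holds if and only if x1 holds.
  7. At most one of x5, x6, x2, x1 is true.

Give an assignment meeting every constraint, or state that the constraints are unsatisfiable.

x1=F; x2=F; x3=F; x4=F; x5=F; x6=F

  (1) {x2, x4, x1}: 0 true — at most one ✓
  (2) {x4, x5, x3, x1}: 0 true — none ✓
  (3) {x5, x3, x4}: 0 true — at most one ✓
  (4) {x1, x4, x5}: 0 true — at most one ✓
  (5) x4=F, x2=F — same ✓
  (6) x6=F, x1=F — same ✓
  (7) {x5, x6, x2, x1}: 0 true — at most one ✓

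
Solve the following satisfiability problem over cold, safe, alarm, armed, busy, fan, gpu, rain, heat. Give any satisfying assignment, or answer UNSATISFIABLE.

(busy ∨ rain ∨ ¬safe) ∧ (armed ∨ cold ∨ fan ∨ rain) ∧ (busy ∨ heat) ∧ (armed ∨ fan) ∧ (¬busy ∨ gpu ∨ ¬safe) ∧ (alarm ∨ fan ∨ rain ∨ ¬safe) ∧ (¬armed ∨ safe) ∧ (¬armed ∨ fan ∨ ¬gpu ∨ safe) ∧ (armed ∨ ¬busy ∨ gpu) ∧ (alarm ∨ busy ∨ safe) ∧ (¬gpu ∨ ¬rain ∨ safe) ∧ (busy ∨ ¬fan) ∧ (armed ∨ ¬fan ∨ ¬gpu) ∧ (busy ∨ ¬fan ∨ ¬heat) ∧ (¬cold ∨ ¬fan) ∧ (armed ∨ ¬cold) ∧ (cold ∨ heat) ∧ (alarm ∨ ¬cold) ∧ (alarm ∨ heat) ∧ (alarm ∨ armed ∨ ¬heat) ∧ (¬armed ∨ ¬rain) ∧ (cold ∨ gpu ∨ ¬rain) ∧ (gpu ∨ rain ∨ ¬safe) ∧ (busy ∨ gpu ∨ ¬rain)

Set cold = True.
  then (¬cold ∨ ¬fan) forces fan = False.
  then (armed ∨ ¬cold) forces armed = True.
  then (alarm ∨ ¬cold) forces alarm = True.
  then (¬armed ∨ ¬rain) forces rain = False.
  then (¬armed ∨ safe) forces safe = True.
  then (gpu ∨ rain ∨ ¬safe) forces gpu = True.
  then (busy ∨ rain ∨ ¬safe) forces busy = True.
Set heat = False.
All clauses satisfied.

cold: True; safe: True; alarm: True; armed: True; busy: True; fan: False; gpu: True; rain: False; heat: False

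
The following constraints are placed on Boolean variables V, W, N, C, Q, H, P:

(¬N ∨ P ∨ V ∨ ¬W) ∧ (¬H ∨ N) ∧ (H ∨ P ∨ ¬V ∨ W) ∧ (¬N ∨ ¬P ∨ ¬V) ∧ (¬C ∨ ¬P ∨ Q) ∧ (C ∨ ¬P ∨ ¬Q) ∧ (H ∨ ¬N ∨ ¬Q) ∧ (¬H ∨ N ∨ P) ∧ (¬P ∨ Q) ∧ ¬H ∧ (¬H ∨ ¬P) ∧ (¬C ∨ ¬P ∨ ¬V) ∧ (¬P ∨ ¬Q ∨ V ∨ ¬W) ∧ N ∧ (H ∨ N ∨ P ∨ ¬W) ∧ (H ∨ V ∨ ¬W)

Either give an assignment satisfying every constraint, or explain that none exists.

Unit clause (¬H) forces H = False.
Unit clause (N) forces N = True.
In (H ∨ ¬N ∨ ¬Q) only ¬Q is left, so Q = False.
In (¬P ∨ Q) only ¬P is left, so P = False.
Set V = True.
  then (H ∨ P ∨ ¬V ∨ W) forces W = True.
Set C = True.
All clauses satisfied.

V = True, W = True, N = True, C = True, Q = False, H = False, P = False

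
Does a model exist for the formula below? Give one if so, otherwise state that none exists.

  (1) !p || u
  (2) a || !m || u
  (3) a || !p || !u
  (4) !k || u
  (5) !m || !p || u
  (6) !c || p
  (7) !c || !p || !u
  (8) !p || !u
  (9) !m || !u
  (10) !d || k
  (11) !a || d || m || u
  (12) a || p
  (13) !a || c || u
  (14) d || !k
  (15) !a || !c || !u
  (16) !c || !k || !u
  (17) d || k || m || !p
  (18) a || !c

c = False; a = True; d = True; u = True; k = True; p = False; m = False

Try c = True:
  (!c || p) forces p = True.
  (!p || u) forces u = True.
  clause (!c || !p || !u) is falsified — backtrack.
So c = False.
Try a = False:
  (a || p) forces p = True.
  (!p || u) forces u = True.
  clause (a || !p || !u) is falsified — backtrack.
So a = True.
  then (!a || c || u) forces u = True.
  then (!p || !u) forces p = False.
  then (!m || !u) forces m = False.
Set d = True.
  then (!d || k) forces k = True.
All clauses satisfied.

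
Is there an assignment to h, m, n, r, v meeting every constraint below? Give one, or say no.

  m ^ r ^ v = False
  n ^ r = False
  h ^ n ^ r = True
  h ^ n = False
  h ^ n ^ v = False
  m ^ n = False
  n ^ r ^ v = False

h = True; m = True; n = True; r = True; v = False

m ^ r ^ v = T ^ T ^ F = False ✓
n ^ r = T ^ T = False ✓
h ^ n ^ r = T ^ T ^ T = True ✓
h ^ n = T ^ T = False ✓
h ^ n ^ v = T ^ T ^ F = False ✓
m ^ n = T ^ T = False ✓
n ^ r ^ v = T ^ T ^ F = False ✓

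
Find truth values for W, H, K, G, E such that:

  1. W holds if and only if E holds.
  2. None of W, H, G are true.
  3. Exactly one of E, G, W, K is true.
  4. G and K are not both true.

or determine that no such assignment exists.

W: False, H: False, K: True, G: False, E: False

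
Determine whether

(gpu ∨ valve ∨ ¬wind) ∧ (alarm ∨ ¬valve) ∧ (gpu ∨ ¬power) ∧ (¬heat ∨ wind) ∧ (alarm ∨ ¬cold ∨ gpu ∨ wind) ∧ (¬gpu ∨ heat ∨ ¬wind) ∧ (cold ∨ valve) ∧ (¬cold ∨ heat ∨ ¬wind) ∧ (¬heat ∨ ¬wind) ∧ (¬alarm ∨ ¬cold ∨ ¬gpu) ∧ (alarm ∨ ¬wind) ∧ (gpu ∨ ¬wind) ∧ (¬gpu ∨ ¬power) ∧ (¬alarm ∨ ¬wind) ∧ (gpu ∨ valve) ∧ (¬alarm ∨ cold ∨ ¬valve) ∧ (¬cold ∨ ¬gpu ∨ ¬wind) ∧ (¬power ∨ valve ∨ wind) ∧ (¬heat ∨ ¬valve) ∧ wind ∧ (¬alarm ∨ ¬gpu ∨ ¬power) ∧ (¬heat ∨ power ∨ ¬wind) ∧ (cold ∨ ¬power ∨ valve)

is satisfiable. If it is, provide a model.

Case wind = True:
  (¬heat ∨ ¬wind) forces heat = False.
  (¬gpu ∨ heat ∨ ¬wind) forces gpu = False.
  Clause (gpu ∨ ¬wind) is falsified — contradiction.
Case wind = False:
  Clause (wind) is falsified — contradiction.
Both cases fail, so the formula is unsatisfiable.

Unsatisfiable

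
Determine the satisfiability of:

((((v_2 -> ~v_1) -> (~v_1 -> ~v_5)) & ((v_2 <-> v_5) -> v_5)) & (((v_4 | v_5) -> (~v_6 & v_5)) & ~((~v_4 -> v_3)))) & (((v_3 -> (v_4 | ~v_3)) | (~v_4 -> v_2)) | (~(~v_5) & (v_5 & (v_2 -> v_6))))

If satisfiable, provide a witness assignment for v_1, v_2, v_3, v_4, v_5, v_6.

v_1 = True; v_2 = True; v_3 = False; v_4 = False; v_5 = True; v_6 = False

  (((v_2 -> ~v_1) -> (~v_1 -> ~v_5)) & ((v_2 <-> v_5) -> v_5)) & (((v_4 | v_5) -> (~v_6 & v_5)) & ~((~v_4 -> v_3))) = True
    ((v_2 -> ~v_1) -> (~v_1 -> ~v_5)) & ((v_2 <-> v_5) -> v_5) = True
      (v_2 -> ~v_1) -> (~v_1 -> ~v_5) = True
        v_2 -> ~v_1 = False
          ~v_1 = False
        ~v_1 -> ~v_5 = True
          ~v_1 = False
          ~v_5 = False
      (v_2 <-> v_5) -> v_5 = True
        v_2 <-> v_5 = True
    ((v_4 | v_5) -> (~v_6 & v_5)) & ~((~v_4 -> v_3)) = True
      (v_4 | v_5) -> (~v_6 & v_5) = True
        v_4 | v_5 = True
        ~v_6 & v_5 = True
          ~v_6 = True
      ~((~v_4 -> v_3)) = True
        ~v_4 -> v_3 = False
          ~v_4 = True
  ((v_3 -> (v_4 | ~v_3)) | (~v_4 -> v_2)) | (~(~v_5) & (v_5 & (v_2 -> v_6))) = True
    (v_3 -> (v_4 | ~v_3)) | (~v_4 -> v_2) = True
      v_3 -> (v_4 | ~v_3) = True
        v_4 | ~v_3 = True
          ~v_3 = True
      ~v_4 -> v_2 = True
        ~v_4 = True
    ~(~v_5) & (v_5 & (v_2 -> v_6)) = False
      ~(~v_5) = True
        ~v_5 = False
      v_5 & (v_2 -> v_6) = False
        v_2 -> v_6 = False
Both conjuncts True, so the formula holds.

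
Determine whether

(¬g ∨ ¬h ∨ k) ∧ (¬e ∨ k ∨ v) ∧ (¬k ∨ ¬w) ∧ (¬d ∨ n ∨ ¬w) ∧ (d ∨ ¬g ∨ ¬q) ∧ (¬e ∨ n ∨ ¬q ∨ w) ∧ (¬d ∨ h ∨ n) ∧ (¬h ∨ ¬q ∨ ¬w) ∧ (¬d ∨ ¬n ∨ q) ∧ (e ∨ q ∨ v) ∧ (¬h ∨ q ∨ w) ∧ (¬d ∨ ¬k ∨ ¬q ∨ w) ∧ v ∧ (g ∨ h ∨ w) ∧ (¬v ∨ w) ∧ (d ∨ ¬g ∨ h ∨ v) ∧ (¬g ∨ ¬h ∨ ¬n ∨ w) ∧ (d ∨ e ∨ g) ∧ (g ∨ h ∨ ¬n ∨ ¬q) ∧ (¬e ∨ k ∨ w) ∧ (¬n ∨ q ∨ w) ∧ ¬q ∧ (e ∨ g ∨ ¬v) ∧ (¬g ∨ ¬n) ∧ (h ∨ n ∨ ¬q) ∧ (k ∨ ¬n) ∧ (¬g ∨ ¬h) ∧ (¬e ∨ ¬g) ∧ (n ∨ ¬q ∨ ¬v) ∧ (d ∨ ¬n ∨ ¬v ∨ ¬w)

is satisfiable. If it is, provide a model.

Unit clause (v) forces v = True.
In (¬v ∨ w) only w is left, so w = True.
Unit clause (¬q) forces q = False.
In (¬k ∨ ¬w) only ¬k is left, so k = False.
In (k ∨ ¬n) only ¬n is left, so n = False.
In (¬d ∨ n ∨ ¬w) only ¬d is left, so d = False.
Set g = False.
  then (d ∨ e ∨ g) forces e = True.
Set h = True.
All clauses satisfied.

g=F, w=T, e=T, k=F, n=F, h=T, v=T, q=F, d=F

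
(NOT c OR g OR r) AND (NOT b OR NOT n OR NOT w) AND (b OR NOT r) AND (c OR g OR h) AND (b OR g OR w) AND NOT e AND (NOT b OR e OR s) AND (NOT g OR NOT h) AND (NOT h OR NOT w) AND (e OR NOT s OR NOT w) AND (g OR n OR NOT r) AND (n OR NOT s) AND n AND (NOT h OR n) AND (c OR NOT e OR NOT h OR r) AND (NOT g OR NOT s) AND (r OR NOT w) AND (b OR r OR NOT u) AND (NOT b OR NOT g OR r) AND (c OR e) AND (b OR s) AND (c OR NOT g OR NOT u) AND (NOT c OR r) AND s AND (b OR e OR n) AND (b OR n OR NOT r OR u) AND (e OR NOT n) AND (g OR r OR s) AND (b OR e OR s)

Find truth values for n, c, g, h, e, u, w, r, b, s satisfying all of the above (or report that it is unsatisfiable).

UNSATISFIABLE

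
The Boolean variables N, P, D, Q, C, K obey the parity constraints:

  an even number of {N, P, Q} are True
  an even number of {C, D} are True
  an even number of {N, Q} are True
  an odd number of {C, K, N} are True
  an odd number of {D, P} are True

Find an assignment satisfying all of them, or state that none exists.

N=T; P=F; D=T; Q=T; C=T; K=T

{N, P, Q}: 2 true → even ✓
{C, D}: 2 true → even ✓
{N, Q}: 2 true → even ✓
{C, K, N}: 3 true → odd ✓
{D, P}: 1 true → odd ✓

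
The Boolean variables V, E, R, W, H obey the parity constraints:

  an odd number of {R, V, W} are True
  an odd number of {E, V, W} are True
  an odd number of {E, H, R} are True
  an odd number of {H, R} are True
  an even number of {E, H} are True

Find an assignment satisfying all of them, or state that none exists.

UNSATISFIABLE

Adding constraints 1, 2, 4, 5 mod 2: every variable appears an even number of times on the left, so the left side is 0.
But the right sides sum to 1 (mod 2). 0 ≠ 1 — the system is inconsistent.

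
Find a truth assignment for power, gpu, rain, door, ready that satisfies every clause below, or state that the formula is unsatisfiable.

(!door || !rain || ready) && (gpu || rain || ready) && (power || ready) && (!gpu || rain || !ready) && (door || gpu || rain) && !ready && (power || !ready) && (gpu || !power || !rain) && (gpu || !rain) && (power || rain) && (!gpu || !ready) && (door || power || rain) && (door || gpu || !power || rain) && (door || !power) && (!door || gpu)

Unit clause (!ready) forces ready = False.
In (power || ready) only power is left, so power = True.
In (door || !power) only door is left, so door = True.
In (!door || gpu) only gpu is left, so gpu = True.
In (!door || !rain || ready) only !rain is left, so rain = False.
All clauses satisfied.

power: True; gpu: True; rain: False; door: True; ready: False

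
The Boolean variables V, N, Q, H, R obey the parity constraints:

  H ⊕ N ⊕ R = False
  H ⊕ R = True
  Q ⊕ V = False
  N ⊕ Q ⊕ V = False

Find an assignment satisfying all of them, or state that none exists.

Adding constraints 1, 2, 3, 4 mod 2: every variable appears an even number of times on the left, so the left side is 0.
But the right sides sum to 1 (mod 2). 0 ≠ 1 — the system is inconsistent.

No satisfying assignment exists.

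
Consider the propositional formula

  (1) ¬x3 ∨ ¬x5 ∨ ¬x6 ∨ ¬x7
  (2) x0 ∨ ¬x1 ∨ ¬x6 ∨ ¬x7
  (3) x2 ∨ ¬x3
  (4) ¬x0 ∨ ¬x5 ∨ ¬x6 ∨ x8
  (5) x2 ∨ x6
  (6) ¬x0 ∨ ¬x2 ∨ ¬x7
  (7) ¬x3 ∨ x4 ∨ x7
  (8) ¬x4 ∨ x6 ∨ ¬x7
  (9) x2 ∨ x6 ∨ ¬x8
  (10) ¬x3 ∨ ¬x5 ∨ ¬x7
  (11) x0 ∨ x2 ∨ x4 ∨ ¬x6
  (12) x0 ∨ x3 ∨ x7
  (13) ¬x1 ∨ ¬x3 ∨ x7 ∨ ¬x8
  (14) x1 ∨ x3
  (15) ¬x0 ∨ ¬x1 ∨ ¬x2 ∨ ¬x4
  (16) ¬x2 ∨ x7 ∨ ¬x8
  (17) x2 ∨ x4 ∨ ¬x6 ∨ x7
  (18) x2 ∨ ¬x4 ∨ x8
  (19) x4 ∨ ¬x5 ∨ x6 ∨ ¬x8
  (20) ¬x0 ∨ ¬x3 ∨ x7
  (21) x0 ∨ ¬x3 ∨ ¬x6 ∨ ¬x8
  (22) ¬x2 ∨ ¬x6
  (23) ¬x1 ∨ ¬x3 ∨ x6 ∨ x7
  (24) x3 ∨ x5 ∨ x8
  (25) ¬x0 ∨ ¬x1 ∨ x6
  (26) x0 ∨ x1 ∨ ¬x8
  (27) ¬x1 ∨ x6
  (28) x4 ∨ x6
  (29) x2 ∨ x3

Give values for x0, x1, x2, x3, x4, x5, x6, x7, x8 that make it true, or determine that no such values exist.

Set x0 = False.
Try x1 = True:
  (¬x1 ∨ x6) forces x6 = True.
  (x0 ∨ ¬x1 ∨ ¬x6 ∨ ¬x7) forces x7 = False.
  (x0 ∨ x3 ∨ x7) forces x3 = True.
  (x2 ∨ ¬x3) forces x2 = True.
  clause (¬x2 ∨ ¬x6) is falsified — backtrack.
So x1 = False.
  then (x1 ∨ x3) forces x3 = True.
  then (x0 ∨ x1 ∨ ¬x8) forces x8 = False.
  then (x2 ∨ ¬x3) forces x2 = True.
  then (¬x2 ∨ ¬x6) forces x6 = False.
  then (x4 ∨ x6) forces x4 = True.
  then (¬x4 ∨ x6 ∨ ¬x7) forces x7 = False.
Set x5 = True.
All clauses satisfied.

x0: False; x1: False; x2: True; x3: True; x4: True; x5: True; x6: False; x7: False; x8: False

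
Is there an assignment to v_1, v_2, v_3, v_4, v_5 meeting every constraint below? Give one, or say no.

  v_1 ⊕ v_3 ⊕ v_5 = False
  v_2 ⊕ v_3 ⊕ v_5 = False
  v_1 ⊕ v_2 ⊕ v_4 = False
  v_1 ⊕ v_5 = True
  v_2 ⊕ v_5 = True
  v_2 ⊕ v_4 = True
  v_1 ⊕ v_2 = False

v_1 = True; v_2 = True; v_3 = True; v_4 = False; v_5 = False

v_1 ⊕ v_3 ⊕ v_5 = T ⊕ T ⊕ F = False ✓
v_2 ⊕ v_3 ⊕ v_5 = T ⊕ T ⊕ F = False ✓
v_1 ⊕ v_2 ⊕ v_4 = T ⊕ T ⊕ F = False ✓
v_1 ⊕ v_5 = T ⊕ F = True ✓
v_2 ⊕ v_5 = T ⊕ F = True ✓
v_2 ⊕ v_4 = T ⊕ F = True ✓
v_1 ⊕ v_2 = T ⊕ T = False ✓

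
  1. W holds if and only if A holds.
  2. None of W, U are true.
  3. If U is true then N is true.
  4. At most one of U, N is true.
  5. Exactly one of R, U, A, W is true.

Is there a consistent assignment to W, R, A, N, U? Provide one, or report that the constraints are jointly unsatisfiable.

W = False, R = True, A = False, N = True, U = False

  (1) W=F, A=F — same ✓
  (2) {W, U}: 0 true — none ✓
  (3) U=F ⇒ N: vacuous ✓
  (4) {U, N}: 1 true — at most one ✓
  (5) {R, U, A, W}: 1 true — exactly one ✓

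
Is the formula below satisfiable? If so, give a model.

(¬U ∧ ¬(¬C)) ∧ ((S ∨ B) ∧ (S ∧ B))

U=F, C=T, S=T, B=T

  ¬U ∧ ¬(¬C) = True
    ¬U = True
    ¬(¬C) = True
      ¬C = False
  (S ∨ B) ∧ (S ∧ B) = True
    S ∨ B = True
    S ∧ B = True
Both conjuncts True, so the formula holds.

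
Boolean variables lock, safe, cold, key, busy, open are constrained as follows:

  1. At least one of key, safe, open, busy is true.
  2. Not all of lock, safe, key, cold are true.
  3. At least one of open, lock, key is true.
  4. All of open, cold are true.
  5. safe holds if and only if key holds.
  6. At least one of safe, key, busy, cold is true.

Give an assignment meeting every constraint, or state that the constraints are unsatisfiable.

lock = False, safe = True, cold = True, key = True, busy = False, open = True

  (1) {key, safe, open, busy}: 3 true — at least one ✓
  (2) {lock, safe, key, cold}: 3/4 true — not all ✓
  (3) {open, lock, key}: 2 true — at least one ✓
  (4) {open, cold}: all 2 true ✓
  (5) safe=T, key=T — same ✓
  (6) {safe, key, busy, cold}: 3 true — at least one ✓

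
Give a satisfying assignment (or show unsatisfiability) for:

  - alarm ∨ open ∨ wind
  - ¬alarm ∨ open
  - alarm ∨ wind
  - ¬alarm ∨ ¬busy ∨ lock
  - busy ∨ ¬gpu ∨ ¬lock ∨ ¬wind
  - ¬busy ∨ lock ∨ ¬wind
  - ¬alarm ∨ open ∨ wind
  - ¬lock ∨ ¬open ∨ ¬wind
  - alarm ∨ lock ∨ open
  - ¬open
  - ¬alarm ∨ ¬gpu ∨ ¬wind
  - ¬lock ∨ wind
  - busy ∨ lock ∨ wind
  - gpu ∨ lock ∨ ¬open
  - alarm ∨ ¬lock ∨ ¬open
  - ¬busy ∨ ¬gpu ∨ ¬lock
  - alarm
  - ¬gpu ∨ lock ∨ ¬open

Case open = True:
  Clause (¬open) is falsified — contradiction.
Case open = False:
  (¬alarm ∨ open) forces alarm = False.
  Clause (alarm) is falsified — contradiction.
Both cases fail, so the formula is unsatisfiable.

No satisfying assignment exists.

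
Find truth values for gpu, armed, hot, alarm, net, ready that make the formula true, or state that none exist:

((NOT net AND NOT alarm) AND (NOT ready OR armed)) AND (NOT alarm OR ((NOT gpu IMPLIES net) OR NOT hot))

gpu = True, armed = False, hot = False, alarm = False, net = False, ready = False

  (NOT net AND NOT alarm) AND (NOT ready OR armed) = True
    NOT net AND NOT alarm = True
      NOT net = True
      NOT alarm = True
    NOT ready OR armed = True
      NOT ready = True
  NOT alarm OR ((NOT gpu IMPLIES net) OR NOT hot) = True
    NOT alarm = True
    (NOT gpu IMPLIES net) OR NOT hot = True
      NOT gpu IMPLIES net = True
        NOT gpu = False
      NOT hot = True
Both conjuncts True, so the formula holds.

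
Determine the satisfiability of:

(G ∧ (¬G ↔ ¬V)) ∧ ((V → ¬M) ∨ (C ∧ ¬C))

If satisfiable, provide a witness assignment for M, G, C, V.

M = False, G = True, C = True, V = True

  G ∧ (¬G ↔ ¬V) = True
    ¬G ↔ ¬V = True
      ¬G = False
      ¬V = False
  (V → ¬M) ∨ (C ∧ ¬C) = True
    V → ¬M = True
      ¬M = True
    C ∧ ¬C = False
      ¬C = False
Both conjuncts True, so the formula holds.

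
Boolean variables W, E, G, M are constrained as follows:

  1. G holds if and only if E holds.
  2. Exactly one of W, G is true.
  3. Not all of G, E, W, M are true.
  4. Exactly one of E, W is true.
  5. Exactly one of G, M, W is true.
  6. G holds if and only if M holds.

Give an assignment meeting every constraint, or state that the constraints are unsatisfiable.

W = True, E = False, G = False, M = False

  (1) G=F, E=F — same ✓
  (2) {W, G}: 1 true — exactly one ✓
  (3) {G, E, W, M}: 1/4 true — not all ✓
  (4) {E, W}: 1 true — exactly one ✓
  (5) {G, M, W}: 1 true — exactly one ✓
  (6) G=F, M=F — same ✓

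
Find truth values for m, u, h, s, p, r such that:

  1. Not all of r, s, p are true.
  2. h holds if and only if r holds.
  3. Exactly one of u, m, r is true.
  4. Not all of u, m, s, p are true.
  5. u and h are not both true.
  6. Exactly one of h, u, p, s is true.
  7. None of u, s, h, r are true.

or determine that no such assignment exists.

m=T, u=F, h=F, s=F, p=T, r=F

  (1) {r, s, p}: 1/3 true — not all ✓
  (2) h=F, r=F — same ✓
  (3) {u, m, r}: 1 true — exactly one ✓
  (4) {u, m, s, p}: 2/4 true — not all ✓
  (5) u=F, h=F — not both ✓
  (6) {h, u, p, s}: 1 true — exactly one ✓
  (7) {u, s, h, r}: 0 true — none ✓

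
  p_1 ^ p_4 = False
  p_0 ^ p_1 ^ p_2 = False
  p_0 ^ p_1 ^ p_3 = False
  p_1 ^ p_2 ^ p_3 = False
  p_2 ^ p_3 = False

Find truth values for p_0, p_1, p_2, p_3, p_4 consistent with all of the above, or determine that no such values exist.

p_0 = False, p_1 = False, p_2 = False, p_3 = False, p_4 = False

p_1 ^ p_4 = F ^ F = False ✓
p_0 ^ p_1 ^ p_2 = F ^ F ^ F = False ✓
p_0 ^ p_1 ^ p_3 = F ^ F ^ F = False ✓
p_1 ^ p_2 ^ p_3 = F ^ F ^ F = False ✓
p_2 ^ p_3 = F ^ F = False ✓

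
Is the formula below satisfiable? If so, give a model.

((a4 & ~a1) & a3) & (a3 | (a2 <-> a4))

a1 = False; a2 = True; a3 = True; a4 = True

  (a4 & ~a1) & a3 = True
    a4 & ~a1 = True
      ~a1 = True
  a3 | (a2 <-> a4) = True
    a2 <-> a4 = True
Both conjuncts True, so the formula holds.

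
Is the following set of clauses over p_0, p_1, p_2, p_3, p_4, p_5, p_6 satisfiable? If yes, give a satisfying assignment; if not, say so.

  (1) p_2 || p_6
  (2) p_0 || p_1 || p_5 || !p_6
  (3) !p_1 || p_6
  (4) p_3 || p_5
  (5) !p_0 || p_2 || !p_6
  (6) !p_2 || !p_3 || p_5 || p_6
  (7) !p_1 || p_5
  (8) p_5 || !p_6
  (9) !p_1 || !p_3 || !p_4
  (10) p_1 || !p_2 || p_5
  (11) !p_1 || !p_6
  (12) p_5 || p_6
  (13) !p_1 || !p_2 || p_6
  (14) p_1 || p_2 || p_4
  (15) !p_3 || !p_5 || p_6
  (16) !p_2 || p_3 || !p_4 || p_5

Set p_0 = True.
Set p_1 = False.
Try p_2 = False:
  (p_2 || p_6) forces p_6 = True.
  clause (!p_0 || p_2 || !p_6) is falsified — backtrack.
So p_2 = True.
  then (p_1 || !p_2 || p_5) forces p_5 = True.
Set p_3 = False.
Set p_4 = False.
Set p_6 = False.
All clauses satisfied.

p_0=T, p_1=F, p_2=T, p_3=F, p_4=F, p_5=T, p_6=F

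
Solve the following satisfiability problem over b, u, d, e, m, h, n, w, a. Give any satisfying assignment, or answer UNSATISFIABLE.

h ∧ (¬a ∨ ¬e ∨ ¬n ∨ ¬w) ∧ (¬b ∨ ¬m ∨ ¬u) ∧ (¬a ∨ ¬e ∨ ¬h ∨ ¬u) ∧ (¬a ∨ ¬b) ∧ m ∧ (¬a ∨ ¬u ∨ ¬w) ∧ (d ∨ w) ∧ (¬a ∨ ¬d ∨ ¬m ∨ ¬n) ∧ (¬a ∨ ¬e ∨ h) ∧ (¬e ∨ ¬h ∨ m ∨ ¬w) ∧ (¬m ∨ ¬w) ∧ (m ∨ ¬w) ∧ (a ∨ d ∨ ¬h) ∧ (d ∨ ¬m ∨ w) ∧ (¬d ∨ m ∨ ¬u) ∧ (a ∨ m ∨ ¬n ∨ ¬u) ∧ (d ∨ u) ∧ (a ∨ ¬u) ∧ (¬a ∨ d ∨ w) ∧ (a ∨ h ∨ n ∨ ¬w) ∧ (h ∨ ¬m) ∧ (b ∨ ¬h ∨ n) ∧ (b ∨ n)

Unit clause (h) forces h = True.
Unit clause (m) forces m = True.
In (¬m ∨ ¬w) only ¬w is left, so w = False.
In (d ∨ ¬m ∨ w) only d is left, so d = True.
Set b = False.
  then (b ∨ ¬h ∨ n) forces n = True.
  then (¬a ∨ ¬d ∨ ¬m ∨ ¬n) forces a = False.
  then (a ∨ ¬u) forces u = False.
Set e = False.
All clauses satisfied.

b=F, u=F, d=T, e=F, m=T, h=T, n=T, w=F, a=F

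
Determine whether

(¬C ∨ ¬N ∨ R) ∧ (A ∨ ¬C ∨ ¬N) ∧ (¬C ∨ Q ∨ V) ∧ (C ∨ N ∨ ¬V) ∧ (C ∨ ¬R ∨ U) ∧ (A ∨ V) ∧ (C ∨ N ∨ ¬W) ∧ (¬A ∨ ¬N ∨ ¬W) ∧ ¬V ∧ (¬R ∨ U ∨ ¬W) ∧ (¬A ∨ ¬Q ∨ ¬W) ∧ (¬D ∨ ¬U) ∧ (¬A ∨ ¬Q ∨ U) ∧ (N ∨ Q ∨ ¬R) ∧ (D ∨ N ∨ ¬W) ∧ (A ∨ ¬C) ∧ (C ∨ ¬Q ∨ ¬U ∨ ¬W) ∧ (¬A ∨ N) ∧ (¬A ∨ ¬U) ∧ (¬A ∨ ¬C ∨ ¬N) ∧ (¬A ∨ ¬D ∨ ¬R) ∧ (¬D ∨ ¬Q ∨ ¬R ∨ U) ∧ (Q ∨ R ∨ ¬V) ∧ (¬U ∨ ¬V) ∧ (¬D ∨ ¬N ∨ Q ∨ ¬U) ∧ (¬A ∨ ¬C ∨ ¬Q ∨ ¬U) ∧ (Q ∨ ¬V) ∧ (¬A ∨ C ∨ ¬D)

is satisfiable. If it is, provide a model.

Unit clause (¬V) forces V = False.
In (A ∨ V) only A is left, so A = True.
In (¬A ∨ N) only N is left, so N = True.
In (¬A ∨ ¬U) only ¬U is left, so U = False.
In (¬A ∨ ¬C ∨ ¬N) only ¬C is left, so C = False.
In (¬A ∨ C ∨ ¬D) only ¬D is left, so D = False.
In (C ∨ ¬R ∨ U) only ¬R is left, so R = False.
In (¬A ∨ ¬N ∨ ¬W) only ¬W is left, so W = False.
In (¬A ∨ ¬Q ∨ U) only ¬Q is left, so Q = False.
All clauses satisfied.

W = False; C = False; D = False; V = False; Q = False; U = False; N = True; R = False; A = True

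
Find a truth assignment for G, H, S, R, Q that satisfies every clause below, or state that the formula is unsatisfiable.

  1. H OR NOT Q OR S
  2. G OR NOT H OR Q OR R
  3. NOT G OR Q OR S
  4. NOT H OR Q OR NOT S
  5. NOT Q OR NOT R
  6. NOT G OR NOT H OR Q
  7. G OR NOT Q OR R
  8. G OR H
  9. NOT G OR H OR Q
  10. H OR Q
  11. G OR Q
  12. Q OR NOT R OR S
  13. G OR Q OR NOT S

G = True, H = True, S = False, R = False, Q = True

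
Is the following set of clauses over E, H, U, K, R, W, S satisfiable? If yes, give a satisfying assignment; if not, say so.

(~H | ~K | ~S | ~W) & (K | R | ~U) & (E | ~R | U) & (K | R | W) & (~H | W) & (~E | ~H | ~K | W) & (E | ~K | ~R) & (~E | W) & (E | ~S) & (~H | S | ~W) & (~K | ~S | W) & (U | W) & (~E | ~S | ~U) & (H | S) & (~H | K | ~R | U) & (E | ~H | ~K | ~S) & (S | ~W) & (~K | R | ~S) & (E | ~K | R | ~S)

E = True, H = False, U = False, K = False, R = True, W = True, S = True

Try E = False:
  (E | ~S) forces S = False.
  (H | S) forces H = True.
  (~H | W) forces W = True.
  clause (~H | S | ~W) is falsified — backtrack.
So E = True.
  then (~E | W) forces W = True.
  then (S | ~W) forces S = True.
  then (~E | ~S | ~U) forces U = False.
Set H = False.
Set K = False.
Set R = True.
All clauses satisfied.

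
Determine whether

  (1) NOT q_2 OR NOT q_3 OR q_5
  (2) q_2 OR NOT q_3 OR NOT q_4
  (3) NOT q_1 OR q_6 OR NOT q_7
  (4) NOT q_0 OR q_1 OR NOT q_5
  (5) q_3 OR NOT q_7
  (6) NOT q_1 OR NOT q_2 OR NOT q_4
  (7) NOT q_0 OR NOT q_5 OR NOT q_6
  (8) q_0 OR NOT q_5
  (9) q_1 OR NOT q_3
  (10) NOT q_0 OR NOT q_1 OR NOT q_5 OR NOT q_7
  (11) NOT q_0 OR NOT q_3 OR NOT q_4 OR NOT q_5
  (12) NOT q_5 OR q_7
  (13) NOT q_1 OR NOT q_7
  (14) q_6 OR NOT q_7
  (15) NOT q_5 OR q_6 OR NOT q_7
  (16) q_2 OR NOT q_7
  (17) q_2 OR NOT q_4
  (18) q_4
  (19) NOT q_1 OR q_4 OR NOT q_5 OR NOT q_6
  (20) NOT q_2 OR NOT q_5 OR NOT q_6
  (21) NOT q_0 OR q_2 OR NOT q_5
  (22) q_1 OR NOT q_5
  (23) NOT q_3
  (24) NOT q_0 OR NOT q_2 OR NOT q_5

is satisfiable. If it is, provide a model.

Unit clause (q_4) forces q_4 = True.
Unit clause (NOT q_3) forces q_3 = False.
In (q_3 OR NOT q_7) only NOT q_7 is left, so q_7 = False.
In (NOT q_5 OR q_7) only NOT q_5 is left, so q_5 = False.
In (q_2 OR NOT q_4) only q_2 is left, so q_2 = True.
In (NOT q_1 OR NOT q_2 OR NOT q_4) only NOT q_1 is left, so q_1 = False.
Set q_0 = True.
Set q_6 = False.
All clauses satisfied.

q_0 = True, q_1 = False, q_2 = True, q_3 = False, q_4 = True, q_5 = False, q_6 = False, q_7 = False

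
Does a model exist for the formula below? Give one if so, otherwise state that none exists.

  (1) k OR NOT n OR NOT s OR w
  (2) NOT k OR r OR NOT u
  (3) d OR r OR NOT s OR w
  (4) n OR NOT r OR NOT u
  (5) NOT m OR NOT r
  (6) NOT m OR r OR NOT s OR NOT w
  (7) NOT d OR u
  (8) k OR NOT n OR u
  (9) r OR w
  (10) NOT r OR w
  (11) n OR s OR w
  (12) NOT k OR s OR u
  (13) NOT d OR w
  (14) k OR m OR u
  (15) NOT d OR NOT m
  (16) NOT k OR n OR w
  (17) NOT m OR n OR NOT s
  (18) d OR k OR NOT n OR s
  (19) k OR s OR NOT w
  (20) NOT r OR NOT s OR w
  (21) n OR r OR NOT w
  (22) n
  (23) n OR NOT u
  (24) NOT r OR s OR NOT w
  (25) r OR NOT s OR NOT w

Unit clause (n) forces n = True.
Set s = True.
Try m = True:
  (NOT m OR NOT r) forces r = False.
  (NOT m OR r OR NOT s OR NOT w) forces w = False.
  clause (r OR w) is falsified — backtrack.
So m = False.
Set u = True.
Set d = False.
Set k = False.
  then (k OR NOT n OR NOT s OR w) forces w = True.
  then (r OR NOT s OR NOT w) forces r = True.
All clauses satisfied.

s = True; m = False; u = True; n = True; d = False; k = False; r = True; w = True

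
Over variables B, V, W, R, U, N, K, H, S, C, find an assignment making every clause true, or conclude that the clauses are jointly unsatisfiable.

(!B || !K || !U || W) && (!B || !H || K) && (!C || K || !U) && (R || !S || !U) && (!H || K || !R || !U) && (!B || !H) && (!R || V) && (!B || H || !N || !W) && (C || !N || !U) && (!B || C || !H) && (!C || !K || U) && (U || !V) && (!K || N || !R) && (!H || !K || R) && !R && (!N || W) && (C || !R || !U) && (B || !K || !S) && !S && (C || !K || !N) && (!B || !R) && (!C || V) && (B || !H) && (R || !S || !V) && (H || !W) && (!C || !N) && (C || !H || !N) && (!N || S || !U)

Unit clause (!R) forces R = False.
Unit clause (!S) forces S = False.
Set B = True.
  then (!B || !H) forces H = False.
  then (H || !W) forces W = False.
  then (!N || W) forces N = False.
Set V = False.
  then (!C || V) forces C = False.
Set U = False.
Set K = False.
All clauses satisfied.

B = True, V = False, W = False, R = False, U = False, N = False, K = False, H = False, S = False, C = False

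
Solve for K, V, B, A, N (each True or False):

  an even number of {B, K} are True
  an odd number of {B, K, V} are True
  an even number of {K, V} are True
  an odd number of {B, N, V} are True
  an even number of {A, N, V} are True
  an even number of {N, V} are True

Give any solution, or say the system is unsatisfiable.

K: True; V: True; B: True; A: False; N: True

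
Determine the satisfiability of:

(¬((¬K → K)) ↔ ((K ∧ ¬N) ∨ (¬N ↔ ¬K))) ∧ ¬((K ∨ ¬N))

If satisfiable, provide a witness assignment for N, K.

No satisfying assignment exists.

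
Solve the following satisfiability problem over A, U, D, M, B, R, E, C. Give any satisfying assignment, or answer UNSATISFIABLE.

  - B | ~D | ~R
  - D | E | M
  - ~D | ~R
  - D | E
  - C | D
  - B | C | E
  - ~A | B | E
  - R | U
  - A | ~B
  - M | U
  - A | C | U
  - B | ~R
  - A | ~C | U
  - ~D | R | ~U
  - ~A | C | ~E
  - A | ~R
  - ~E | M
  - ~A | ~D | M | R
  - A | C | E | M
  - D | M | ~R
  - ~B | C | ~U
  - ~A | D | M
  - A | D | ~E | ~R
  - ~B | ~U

Set A = True.
Set U = True.
  then (~B | ~U) forces B = False.
  then (~A | B | E) forces E = True.
  then (B | ~R) forces R = False.
  then (~D | R | ~U) forces D = False.
  then (~A | C | ~E) forces C = True.
  then (~E | M) forces M = True.
All clauses satisfied.

A = True, U = True, D = False, M = True, B = False, R = False, E = True, C = True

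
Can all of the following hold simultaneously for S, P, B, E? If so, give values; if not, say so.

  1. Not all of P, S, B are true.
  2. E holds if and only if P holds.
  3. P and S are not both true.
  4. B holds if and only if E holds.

S=T, P=F, B=F, E=F

  (1) {P, S, B}: 1/3 true — not all ✓
  (2) E=F, P=F — same ✓
  (3) P=F, S=T — not both ✓
  (4) B=F, E=F — same ✓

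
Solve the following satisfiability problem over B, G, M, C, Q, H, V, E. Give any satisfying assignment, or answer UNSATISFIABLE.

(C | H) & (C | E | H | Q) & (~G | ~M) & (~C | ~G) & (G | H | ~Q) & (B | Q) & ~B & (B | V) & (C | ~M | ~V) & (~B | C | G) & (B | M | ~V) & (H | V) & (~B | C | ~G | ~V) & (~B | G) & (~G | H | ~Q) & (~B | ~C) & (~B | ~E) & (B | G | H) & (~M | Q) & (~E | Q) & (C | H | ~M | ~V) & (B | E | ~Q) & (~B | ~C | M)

B: False; G: False; M: True; C: True; Q: True; H: True; V: True; E: True

Unit clause (~B) forces B = False.
In (B | V) only V is left, so V = True.
In (B | M | ~V) only M is left, so M = True.
In (~M | Q) only Q is left, so Q = True.
In (B | E | ~Q) only E is left, so E = True.
In (~G | ~M) only ~G is left, so G = False.
In (G | H | ~Q) only H is left, so H = True.
In (C | ~M | ~V) only C is left, so C = True.
All clauses satisfied.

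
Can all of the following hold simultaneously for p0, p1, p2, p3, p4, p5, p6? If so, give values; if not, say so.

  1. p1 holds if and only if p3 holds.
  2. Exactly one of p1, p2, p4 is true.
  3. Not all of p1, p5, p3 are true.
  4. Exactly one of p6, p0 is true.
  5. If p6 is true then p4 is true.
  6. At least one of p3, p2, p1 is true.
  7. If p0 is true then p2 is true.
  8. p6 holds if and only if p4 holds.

p0=T, p1=F, p2=T, p3=F, p4=F, p5=T, p6=F

  (1) p1=F, p3=F — same ✓
  (2) {p1, p2, p4}: 1 true — exactly one ✓
  (3) {p1, p5, p3}: 1/3 true — not all ✓
  (4) {p6, p0}: 1 true — exactly one ✓
  (5) p6=F ⇒ p4: vacuous ✓
  (6) {p3, p2, p1}: 1 true — at least one ✓
  (7) p0=T ⇒ p2: T ✓
  (8) p6=F, p4=F — same ✓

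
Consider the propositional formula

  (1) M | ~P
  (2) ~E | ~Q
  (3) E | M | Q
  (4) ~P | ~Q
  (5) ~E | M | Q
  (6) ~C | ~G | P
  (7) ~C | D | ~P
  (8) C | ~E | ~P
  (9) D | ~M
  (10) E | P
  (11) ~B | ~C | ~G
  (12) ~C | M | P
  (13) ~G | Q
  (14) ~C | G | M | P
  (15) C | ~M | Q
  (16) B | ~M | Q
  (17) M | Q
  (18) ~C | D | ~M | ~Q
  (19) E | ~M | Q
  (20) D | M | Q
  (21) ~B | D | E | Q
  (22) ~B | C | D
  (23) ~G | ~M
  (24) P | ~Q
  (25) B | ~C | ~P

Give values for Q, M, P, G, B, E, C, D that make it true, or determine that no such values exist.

Try Q = True:
  (~E | ~Q) forces E = False.
  (~P | ~Q) forces P = False.
  clause (E | P) is falsified — backtrack.
So Q = False.
  then (~G | Q) forces G = False.
  then (M | Q) forces M = True.
  then (E | ~M | Q) forces E = True.
  then (D | ~M) forces D = True.
  then (C | ~M | Q) forces C = True.
  then (B | ~M | Q) forces B = True.
Set P = False.
All clauses satisfied.

Q=F, M=T, P=F, G=F, B=T, E=T, C=T, D=T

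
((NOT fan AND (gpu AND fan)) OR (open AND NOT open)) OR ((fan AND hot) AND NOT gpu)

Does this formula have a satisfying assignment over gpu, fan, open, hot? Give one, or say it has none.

gpu=F; fan=T; open=F; hot=T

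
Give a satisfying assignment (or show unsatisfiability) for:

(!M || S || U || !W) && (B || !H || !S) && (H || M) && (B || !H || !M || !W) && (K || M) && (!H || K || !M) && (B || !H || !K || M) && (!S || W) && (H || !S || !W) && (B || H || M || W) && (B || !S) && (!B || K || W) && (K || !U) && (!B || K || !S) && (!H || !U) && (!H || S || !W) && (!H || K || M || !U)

Set U = True.
  then (K || !U) forces K = True.
  then (!H || !U) forces H = False.
  then (H || M) forces M = True.
Set B = True.
Set W = False.
  then (!S || W) forces S = False.
All clauses satisfied.

U: True, B: True, M: True, K: True, W: False, H: False, S: False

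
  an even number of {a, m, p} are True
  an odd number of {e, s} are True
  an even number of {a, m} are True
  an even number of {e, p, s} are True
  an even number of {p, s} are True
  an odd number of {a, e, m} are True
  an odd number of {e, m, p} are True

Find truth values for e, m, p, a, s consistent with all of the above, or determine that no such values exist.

Adding constraints 1, 2, 3, 4 mod 2: every variable appears an even number of times on the left, so the left side is 0.
But the right sides sum to 1 (mod 2). 0 ≠ 1 — the system is inconsistent.

No satisfying assignment exists.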